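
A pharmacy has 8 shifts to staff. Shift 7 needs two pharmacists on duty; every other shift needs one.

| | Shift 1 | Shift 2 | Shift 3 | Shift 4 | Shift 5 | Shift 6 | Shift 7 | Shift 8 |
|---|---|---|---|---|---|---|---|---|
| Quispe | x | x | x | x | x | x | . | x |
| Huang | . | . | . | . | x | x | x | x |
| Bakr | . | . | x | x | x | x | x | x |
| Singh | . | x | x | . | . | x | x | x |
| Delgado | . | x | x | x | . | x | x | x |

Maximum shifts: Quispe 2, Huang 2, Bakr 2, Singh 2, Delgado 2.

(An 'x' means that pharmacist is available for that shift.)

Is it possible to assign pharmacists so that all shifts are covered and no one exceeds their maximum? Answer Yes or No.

Shift 1 can only be covered by Quispe, so that assignment is forced.
One valid schedule: Shift 1→Quispe, Shift 2→Quispe, Shift 3→Bakr, Shift 4→Bakr, Shift 5→Huang, Shift 6→Huang, Shift 7→Singh+Delgado, Shift 8→Singh.
Loads: Quispe 2/2, Huang 2/2, Bakr 2/2, Singh 2/2, Delgado 1/2 — all within limits.

Yes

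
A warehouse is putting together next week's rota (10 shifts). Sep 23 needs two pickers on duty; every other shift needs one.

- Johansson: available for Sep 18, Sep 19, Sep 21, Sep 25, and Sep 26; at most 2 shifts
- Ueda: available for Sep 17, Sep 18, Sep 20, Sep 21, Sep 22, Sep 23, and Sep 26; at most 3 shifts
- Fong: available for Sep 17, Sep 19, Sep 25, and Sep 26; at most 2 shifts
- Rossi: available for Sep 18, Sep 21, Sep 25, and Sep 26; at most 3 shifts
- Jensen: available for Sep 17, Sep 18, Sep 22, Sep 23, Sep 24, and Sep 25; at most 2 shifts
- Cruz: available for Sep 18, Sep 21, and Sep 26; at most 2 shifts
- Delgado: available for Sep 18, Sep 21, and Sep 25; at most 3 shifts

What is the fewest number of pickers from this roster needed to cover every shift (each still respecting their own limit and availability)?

11 slots to fill and no one can take more than 3, so at least ⌈11/3⌉ = 4 pickers are needed.
No set of 4 pickers can cover every shift (each such set leaves at least one shift with no one available or exceeds a cap).
Johansson, Ueda, Fong, Rossi, and Jensen alone can cover everything: Sep 17→Fong, Sep 18→Rossi, Sep 19→Johansson, Sep 20→Ueda, Sep 21→Johansson, Sep 22→Ueda, Sep 23→Ueda+Jensen, Sep 24→Jensen, Sep 25→Fong, Sep 26→Rossi.

5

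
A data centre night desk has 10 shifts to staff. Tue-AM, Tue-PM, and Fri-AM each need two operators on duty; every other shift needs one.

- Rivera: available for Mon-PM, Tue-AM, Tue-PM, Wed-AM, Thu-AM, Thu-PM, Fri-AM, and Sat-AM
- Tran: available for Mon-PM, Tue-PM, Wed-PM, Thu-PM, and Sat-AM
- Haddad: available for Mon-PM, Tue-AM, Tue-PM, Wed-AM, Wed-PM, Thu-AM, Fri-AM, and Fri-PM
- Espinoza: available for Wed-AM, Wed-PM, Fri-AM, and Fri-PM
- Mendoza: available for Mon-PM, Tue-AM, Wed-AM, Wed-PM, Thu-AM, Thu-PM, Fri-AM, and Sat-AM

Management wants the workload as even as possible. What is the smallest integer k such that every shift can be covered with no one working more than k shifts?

With 5 operators and 13 worker-slots to fill, someone must work at least ⌈13/5⌉ = 3 shifts, so k ≥ 3.
k = 3 works: Mon-PM→Haddad, Tue-AM→Rivera+Haddad, Tue-PM→Rivera+Tran, Wed-AM→Espinoza, Wed-PM→Espinoza, Thu-AM→Rivera, Thu-PM→Tran, Fri-AM→Espinoza+Mendoza, Fri-PM→Haddad, Sat-AM→Tran.
Loads: Rivera 3, Tran 3, Haddad 3, Espinoza 3, Mendoza 1 — all ≤ 3.

3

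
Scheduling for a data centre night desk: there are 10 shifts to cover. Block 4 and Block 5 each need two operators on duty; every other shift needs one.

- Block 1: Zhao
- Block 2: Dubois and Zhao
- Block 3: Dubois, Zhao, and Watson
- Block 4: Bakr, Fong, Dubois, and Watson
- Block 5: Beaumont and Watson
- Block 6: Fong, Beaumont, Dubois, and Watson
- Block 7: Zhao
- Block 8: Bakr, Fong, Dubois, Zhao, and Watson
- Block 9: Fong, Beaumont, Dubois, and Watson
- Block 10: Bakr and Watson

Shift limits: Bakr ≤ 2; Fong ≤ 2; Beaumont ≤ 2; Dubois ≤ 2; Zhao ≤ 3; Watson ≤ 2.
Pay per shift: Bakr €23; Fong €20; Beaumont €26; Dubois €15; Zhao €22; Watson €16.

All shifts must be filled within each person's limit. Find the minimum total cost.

Block 1 can only be covered by Zhao, so that assignment is forced.
Block 5 can only be covered by Beaumont and Watson, so that assignment is forced.
Block 7 can only be covered by Zhao, so that assignment is forced.
Picking the cheapest available operator for each shift independently would cost €208, but that ignores the shift limits.
An optimal schedule: Block 1→Zhao, Block 2→Dubois, Block 3→Dubois, Block 4→Bakr+Watson, Block 5→Beaumont+Watson, Block 6→Fong, Block 7→Zhao, Block 8→Zhao, Block 9→Fong, Block 10→Bakr.
Total: 22 + 15 + 15 + 23 + 16 + 26 + 16 + 20 + 22 + 22 + 20 + 23 = €240.

€240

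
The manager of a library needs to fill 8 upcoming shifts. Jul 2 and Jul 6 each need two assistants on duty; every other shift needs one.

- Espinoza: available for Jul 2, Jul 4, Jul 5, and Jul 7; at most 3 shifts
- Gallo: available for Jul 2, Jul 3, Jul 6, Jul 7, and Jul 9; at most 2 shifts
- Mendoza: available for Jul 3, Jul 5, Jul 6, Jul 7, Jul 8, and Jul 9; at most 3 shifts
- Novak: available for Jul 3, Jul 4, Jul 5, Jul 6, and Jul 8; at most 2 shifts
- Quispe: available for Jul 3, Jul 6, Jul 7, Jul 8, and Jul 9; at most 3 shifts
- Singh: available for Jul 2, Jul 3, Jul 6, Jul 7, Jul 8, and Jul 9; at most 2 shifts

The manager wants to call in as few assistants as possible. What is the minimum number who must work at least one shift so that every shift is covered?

4

10 slots to fill and no one can take more than 3, so at least ⌈10/3⌉ = 4 assistants are needed.
Espinoza, Gallo, Mendoza, and Novak alone can cover everything: Jul 2→Espinoza+Gallo, Jul 3→Mendoza, Jul 4→Espinoza, Jul 5→Novak, Jul 6→Mendoza+Novak, Jul 7→Espinoza, Jul 8→Mendoza, Jul 9→Gallo.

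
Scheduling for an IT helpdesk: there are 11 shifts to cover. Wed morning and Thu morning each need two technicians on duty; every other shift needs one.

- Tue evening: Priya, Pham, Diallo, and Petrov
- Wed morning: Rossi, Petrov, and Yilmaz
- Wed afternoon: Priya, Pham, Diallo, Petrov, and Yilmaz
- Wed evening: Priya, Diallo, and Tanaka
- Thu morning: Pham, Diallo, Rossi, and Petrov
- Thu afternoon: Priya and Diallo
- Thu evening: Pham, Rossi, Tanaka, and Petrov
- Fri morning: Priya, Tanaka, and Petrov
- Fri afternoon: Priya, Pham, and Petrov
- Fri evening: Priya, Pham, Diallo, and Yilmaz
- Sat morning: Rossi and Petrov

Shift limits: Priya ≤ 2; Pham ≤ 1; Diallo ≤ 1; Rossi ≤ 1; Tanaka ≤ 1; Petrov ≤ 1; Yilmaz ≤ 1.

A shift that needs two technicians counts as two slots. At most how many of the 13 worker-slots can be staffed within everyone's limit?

Total capacity across all technicians is 2+1+1+1+1+1+1 = 8, and 13 slots are needed, so at most 8 can be filled.
An assignment achieving 8: Tue evening→Diallo, Wed morning→Petrov+Yilmaz, Wed evening→Priya, Thu afternoon→Priya, Fri morning→Tanaka, Fri afternoon→Pham, Sat morning→Rossi.
Loads: Priya 2/2, Pham 1/1, Diallo 1/1, Rossi 1/1, Tanaka 1/1, Petrov 1/1, Yilmaz 1/1.

8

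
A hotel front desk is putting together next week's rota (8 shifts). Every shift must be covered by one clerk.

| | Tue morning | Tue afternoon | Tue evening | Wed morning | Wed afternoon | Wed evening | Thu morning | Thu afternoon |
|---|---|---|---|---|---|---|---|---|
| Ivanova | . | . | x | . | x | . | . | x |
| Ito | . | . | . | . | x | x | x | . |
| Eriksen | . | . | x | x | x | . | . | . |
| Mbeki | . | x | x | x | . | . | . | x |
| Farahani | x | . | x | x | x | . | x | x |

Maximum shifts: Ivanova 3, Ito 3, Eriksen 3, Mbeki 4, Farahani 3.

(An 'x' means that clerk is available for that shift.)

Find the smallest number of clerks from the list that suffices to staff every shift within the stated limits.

8 slots to fill and no one can take more than 4, so at least ⌈8/4⌉ = 2 clerks are needed.
Any 2 clerks together have capacity at most 4+3 = 7 < 8 slots, so 2 can never suffice.
Ito, Mbeki, and Farahani alone can cover everything: Tue morning→Farahani, Tue afternoon→Mbeki, Tue evening→Mbeki, Wed morning→Mbeki, Wed afternoon→Ito, Wed evening→Ito, Thu morning→Ito, Thu afternoon→Mbeki.

3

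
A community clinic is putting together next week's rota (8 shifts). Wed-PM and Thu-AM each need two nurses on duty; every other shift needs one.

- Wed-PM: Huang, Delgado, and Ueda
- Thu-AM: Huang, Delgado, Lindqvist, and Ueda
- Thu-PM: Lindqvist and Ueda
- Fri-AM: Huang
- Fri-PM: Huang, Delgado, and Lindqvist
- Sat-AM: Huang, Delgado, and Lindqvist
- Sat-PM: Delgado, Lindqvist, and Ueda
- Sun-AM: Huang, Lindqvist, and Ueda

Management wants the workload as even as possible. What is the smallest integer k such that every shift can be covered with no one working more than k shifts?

With 4 nurses and 10 worker-slots to fill, someone must work at least ⌈10/4⌉ = 3 shifts, so k ≥ 3.
k = 3 works: Wed-PM→Huang+Delgado, Thu-AM→Lindqvist+Ueda, Thu-PM→Lindqvist, Fri-AM→Huang, Fri-PM→Huang, Sat-AM→Delgado, Sat-PM→Delgado, Sun-AM→Lindqvist.
Loads: Huang 3, Delgado 3, Lindqvist 3, Ueda 1 — all ≤ 3.

3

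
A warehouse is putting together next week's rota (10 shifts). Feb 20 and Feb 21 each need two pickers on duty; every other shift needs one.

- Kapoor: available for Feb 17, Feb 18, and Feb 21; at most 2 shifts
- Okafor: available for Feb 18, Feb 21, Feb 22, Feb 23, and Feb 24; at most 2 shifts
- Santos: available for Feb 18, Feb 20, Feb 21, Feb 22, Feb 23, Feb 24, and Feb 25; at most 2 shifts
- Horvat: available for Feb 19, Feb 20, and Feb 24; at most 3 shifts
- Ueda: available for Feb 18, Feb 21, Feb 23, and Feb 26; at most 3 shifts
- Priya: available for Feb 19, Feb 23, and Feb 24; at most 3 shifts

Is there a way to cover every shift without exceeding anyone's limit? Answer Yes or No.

Feb 17 can only be covered by Kapoor, so that assignment is forced.
Feb 20 can only be covered by Santos and Horvat, so that assignment is forced.
Feb 25 can only be covered by Santos, so that assignment is forced.
One valid schedule: Feb 17→Kapoor, Feb 18→Kapoor, Feb 19→Horvat, Feb 20→Santos+Horvat, Feb 21→Okafor+Ueda, Feb 22→Okafor, Feb 23→Ueda, Feb 24→Horvat, Feb 25→Santos, Feb 26→Ueda.
Loads: Kapoor 2/2, Okafor 2/2, Santos 2/2, Horvat 3/3, Ueda 3/3, Priya 0/3 — all within limits.

Yes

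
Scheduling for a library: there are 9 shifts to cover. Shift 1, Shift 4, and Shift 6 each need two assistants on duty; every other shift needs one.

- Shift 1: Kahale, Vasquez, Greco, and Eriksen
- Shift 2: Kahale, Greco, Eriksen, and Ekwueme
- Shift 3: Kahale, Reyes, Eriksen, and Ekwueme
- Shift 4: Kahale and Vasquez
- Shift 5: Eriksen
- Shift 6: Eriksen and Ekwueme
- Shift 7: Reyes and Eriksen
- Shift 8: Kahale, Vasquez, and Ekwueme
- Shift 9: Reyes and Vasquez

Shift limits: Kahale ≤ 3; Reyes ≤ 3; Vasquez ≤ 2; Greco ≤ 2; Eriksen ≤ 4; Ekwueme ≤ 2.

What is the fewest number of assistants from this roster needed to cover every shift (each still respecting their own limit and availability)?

5

12 slots to fill and no one can take more than 4, so at least ⌈12/4⌉ = 3 assistants are needed.
No set of 4 assistants can cover every shift (each such set leaves at least one shift with no one available or exceeds a cap).
Kahale, Reyes, Vasquez, Eriksen, and Ekwueme alone can cover everything: Shift 1→Kahale+Vasquez, Shift 2→Kahale, Shift 3→Reyes, Shift 4→Kahale+Vasquez, Shift 5→Eriksen, Shift 6→Eriksen+Ekwueme, Shift 7→Reyes, Shift 8→Ekwueme, Shift 9→Reyes.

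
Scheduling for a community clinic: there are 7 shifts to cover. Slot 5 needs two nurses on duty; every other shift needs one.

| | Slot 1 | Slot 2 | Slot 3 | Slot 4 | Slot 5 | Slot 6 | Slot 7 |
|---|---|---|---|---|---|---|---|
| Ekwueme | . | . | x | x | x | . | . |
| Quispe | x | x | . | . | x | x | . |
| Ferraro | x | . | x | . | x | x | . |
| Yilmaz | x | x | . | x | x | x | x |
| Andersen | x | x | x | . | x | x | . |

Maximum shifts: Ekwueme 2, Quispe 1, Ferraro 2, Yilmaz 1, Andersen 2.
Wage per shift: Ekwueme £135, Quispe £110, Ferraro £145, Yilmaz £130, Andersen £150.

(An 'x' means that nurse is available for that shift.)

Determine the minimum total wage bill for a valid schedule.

£1100

Slot 7 can only be covered by Yilmaz, so that assignment is forced.
Picking the cheapest available nurse for each shift independently would cost £965, but that ignores the shift limits.
An optimal schedule: Slot 1→Ferraro, Slot 2→Quispe, Slot 3→Ekwueme, Slot 4→Ekwueme, Slot 5→Ferraro+Andersen, Slot 6→Andersen, Slot 7→Yilmaz.
Total: 145 + 110 + 135 + 135 + 145 + 150 + 150 + 130 = £1100.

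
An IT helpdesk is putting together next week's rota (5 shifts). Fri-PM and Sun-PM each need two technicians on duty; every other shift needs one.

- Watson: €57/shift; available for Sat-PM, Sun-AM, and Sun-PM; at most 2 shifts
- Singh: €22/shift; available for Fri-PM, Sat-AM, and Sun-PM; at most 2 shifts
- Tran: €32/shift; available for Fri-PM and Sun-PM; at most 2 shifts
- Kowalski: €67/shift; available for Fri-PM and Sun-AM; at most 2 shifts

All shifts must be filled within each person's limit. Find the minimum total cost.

Sat-AM can only be covered by Singh, so that assignment is forced.
Sat-PM can only be covered by Watson, so that assignment is forced.
Picking the cheapest available technician for each shift independently would cost €244, but that ignores the shift limits.
An optimal schedule: Fri-PM→Tran+Kowalski, Sat-AM→Singh, Sat-PM→Watson, Sun-AM→Watson, Sun-PM→Singh+Tran.
Total: 32 + 67 + 22 + 57 + 57 + 22 + 32 = €289.

€289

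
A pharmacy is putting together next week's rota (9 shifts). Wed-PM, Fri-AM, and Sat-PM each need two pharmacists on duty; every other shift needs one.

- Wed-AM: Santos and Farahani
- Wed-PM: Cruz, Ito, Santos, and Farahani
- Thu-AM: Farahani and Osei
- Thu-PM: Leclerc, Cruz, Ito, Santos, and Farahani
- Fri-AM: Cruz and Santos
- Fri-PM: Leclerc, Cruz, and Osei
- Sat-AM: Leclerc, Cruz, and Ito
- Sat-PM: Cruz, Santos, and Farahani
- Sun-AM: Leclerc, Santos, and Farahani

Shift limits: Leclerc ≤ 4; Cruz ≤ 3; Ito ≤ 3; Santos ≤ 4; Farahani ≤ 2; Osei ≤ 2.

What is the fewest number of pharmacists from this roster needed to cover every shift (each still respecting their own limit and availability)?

12 slots to fill and no one can take more than 4, so at least ⌈12/4⌉ = 3 pharmacists are needed.
Any 3 pharmacists together have capacity at most 4+4+3 = 11 < 12 slots, so 3 can never suffice.
Leclerc, Cruz, Santos, and Farahani alone can cover everything: Wed-AM→Santos, Wed-PM→Cruz+Santos, Thu-AM→Farahani, Thu-PM→Leclerc, Fri-AM→Cruz+Santos, Fri-PM→Leclerc, Sat-AM→Leclerc, Sat-PM→Cruz+Santos, Sun-AM→Leclerc.

4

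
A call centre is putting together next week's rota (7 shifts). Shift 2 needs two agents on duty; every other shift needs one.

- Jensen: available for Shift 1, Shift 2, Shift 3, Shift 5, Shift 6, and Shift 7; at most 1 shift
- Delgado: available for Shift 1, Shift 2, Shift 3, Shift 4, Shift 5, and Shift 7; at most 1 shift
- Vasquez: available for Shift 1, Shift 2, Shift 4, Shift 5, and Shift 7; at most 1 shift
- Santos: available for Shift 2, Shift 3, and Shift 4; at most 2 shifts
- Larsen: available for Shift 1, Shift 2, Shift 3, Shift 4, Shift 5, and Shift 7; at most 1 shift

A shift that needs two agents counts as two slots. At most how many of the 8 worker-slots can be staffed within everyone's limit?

6

Total capacity across all agents is 1+1+1+2+1 = 6, and 8 slots are needed, so at most 6 can be filled.
An assignment achieving 6: Shift 1→Delgado, Shift 2→Santos, Shift 3→Santos, Shift 4→Vasquez, Shift 5→Larsen, Shift 6→Jensen.
Loads: Jensen 1/1, Delgado 1/1, Vasquez 1/1, Santos 2/2, Larsen 1/1.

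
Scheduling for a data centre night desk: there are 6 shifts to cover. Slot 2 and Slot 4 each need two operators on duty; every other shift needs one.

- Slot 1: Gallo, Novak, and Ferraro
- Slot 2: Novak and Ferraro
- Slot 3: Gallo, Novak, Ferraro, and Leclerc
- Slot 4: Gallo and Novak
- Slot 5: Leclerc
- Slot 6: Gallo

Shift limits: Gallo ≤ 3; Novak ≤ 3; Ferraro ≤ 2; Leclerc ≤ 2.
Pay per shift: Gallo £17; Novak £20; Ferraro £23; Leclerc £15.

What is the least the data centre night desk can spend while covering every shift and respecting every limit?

Slot 2 can only be covered by Novak and Ferraro, so that assignment is forced.
Slot 4 can only be covered by Gallo and Novak, so that assignment is forced.
Slot 5 can only be covered by Leclerc, so that assignment is forced.
Picking the cheapest available operator for each shift independently would cost £144, and that bound is achievable.
An optimal schedule: Slot 1→Gallo, Slot 2→Novak+Ferraro, Slot 3→Leclerc, Slot 4→Gallo+Novak, Slot 5→Leclerc, Slot 6→Gallo.
Total: 17 + 20 + 23 + 15 + 17 + 20 + 15 + 17 = £144.

£144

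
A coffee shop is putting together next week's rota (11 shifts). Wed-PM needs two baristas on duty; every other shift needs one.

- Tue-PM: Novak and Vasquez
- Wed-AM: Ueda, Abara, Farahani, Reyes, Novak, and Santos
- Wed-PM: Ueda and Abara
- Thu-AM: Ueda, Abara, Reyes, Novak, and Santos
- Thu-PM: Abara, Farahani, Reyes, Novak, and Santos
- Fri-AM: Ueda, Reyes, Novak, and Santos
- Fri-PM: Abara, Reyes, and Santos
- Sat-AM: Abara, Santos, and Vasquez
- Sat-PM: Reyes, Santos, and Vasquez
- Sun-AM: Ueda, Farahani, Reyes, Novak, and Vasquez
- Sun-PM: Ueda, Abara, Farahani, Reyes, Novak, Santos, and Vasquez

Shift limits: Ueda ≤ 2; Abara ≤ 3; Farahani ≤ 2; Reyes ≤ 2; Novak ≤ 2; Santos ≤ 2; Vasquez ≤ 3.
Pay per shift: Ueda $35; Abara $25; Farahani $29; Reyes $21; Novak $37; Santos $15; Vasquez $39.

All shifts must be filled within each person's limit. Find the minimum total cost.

Wed-PM can only be covered by Ueda and Abara, so that assignment is forced.
Picking the cheapest available barista for each shift independently would cost $238, but that ignores the shift limits.
An optimal schedule: Tue-PM→Novak, Wed-AM→Farahani, Wed-PM→Abara+Ueda, Thu-AM→Abara, Thu-PM→Abara, Fri-AM→Reyes, Fri-PM→Santos, Sat-AM→Santos, Sat-PM→Reyes, Sun-AM→Farahani, Sun-PM→Ueda.
Total: 37 + 29 + 25 + 35 + 25 + 25 + 21 + 15 + 15 + 21 + 29 + 35 = $312.

$312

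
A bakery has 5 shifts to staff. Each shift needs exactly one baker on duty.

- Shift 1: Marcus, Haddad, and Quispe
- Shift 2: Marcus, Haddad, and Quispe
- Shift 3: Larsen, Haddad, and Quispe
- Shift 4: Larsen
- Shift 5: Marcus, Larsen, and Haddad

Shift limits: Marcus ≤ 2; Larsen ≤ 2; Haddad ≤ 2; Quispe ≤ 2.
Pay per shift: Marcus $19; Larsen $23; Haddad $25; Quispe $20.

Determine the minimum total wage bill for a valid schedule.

$101

Shift 4 can only be covered by Larsen, so that assignment is forced.
Picking the cheapest available baker for each shift independently would cost $100, but that ignores the shift limits.
An optimal schedule: Shift 1→Marcus, Shift 2→Quispe, Shift 3→Quispe, Shift 4→Larsen, Shift 5→Marcus.
Total: 19 + 20 + 20 + 23 + 19 = $101.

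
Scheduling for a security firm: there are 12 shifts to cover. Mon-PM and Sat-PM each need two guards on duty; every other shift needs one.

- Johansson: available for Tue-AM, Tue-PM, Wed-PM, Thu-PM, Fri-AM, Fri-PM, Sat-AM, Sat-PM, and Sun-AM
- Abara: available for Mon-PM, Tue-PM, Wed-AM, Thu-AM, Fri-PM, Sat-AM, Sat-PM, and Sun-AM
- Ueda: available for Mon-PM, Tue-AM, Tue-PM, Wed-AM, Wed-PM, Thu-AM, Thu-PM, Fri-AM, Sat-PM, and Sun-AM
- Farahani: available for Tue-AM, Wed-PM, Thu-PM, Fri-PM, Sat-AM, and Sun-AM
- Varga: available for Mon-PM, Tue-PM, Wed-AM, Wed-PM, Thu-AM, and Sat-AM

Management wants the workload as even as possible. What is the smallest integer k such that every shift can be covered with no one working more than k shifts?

With 5 guards and 14 worker-slots to fill, someone must work at least ⌈14/5⌉ = 3 shifts, so k ≥ 3.
k = 3 works: Mon-PM→Abara+Ueda, Tue-AM→Johansson, Tue-PM→Varga, Wed-AM→Abara, Wed-PM→Farahani, Thu-AM→Abara, Thu-PM→Ueda, Fri-AM→Johansson, Fri-PM→Farahani, Sat-AM→Varga, Sat-PM→Johansson+Ueda, Sun-AM→Farahani.
Loads: Johansson 3, Abara 3, Ueda 3, Farahani 3, Varga 2 — all ≤ 3.

3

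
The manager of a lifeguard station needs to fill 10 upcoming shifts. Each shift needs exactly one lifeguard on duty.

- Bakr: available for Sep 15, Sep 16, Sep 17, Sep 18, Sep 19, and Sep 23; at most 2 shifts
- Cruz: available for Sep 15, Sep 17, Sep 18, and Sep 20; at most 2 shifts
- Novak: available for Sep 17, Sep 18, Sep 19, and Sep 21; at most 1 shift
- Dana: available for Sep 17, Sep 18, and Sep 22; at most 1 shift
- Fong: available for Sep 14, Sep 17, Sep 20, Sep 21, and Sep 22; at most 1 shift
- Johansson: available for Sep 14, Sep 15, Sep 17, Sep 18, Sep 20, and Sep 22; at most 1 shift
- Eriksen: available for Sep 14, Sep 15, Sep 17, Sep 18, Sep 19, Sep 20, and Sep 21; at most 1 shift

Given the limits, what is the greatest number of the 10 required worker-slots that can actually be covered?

Total capacity across all lifeguards is 2+2+1+1+1+1+1 = 9, and 10 slots are needed, so at most 9 can be filled.
An assignment achieving 9: Sep 14→Fong, Sep 15→Cruz, Sep 16→Bakr, Sep 18→Johansson, Sep 19→Novak, Sep 20→Cruz, Sep 21→Eriksen, Sep 22→Dana, Sep 23→Bakr.
Loads: Bakr 2/2, Cruz 2/2, Novak 1/1, Dana 1/1, Fong 1/1, Johansson 1/1, Eriksen 1/1.

9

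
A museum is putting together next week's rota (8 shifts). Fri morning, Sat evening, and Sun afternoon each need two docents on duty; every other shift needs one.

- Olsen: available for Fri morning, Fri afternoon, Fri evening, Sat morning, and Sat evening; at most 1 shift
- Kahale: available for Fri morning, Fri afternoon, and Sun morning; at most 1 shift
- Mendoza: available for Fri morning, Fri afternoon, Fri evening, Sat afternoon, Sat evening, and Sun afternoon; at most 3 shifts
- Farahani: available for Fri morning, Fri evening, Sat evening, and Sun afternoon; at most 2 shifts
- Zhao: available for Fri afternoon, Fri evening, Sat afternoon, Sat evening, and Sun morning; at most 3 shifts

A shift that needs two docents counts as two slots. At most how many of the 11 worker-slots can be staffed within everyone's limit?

Total capacity across all docents is 1+1+3+2+3 = 10, and 11 slots are needed, so at most 10 can be filled.
An assignment achieving 10: Fri morning→Mendoza+Farahani, Fri afternoon→Zhao, Fri evening→Zhao, Sat morning→Olsen, Sat afternoon→Mendoza, Sat evening→Zhao, Sun morning→Kahale, Sun afternoon→Mendoza+Farahani.
Loads: Olsen 1/1, Kahale 1/1, Mendoza 3/3, Farahani 2/2, Zhao 3/3.

10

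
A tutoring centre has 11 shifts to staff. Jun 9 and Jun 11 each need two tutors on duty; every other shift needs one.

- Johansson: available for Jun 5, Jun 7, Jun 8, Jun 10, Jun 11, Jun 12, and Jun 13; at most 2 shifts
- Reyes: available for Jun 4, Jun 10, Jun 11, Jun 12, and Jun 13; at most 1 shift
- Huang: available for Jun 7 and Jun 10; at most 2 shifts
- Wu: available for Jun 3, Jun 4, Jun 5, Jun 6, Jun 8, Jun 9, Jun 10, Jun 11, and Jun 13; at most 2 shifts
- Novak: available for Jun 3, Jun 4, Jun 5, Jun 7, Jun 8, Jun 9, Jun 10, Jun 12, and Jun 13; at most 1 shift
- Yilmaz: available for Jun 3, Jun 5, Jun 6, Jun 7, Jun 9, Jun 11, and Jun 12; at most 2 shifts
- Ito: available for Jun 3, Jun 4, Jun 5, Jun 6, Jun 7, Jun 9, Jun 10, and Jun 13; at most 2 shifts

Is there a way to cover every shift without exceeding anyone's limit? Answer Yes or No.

Total capacity is 2+1+2+2+1+2+2 = 12 but 13 worker-slots are needed — infeasible.

No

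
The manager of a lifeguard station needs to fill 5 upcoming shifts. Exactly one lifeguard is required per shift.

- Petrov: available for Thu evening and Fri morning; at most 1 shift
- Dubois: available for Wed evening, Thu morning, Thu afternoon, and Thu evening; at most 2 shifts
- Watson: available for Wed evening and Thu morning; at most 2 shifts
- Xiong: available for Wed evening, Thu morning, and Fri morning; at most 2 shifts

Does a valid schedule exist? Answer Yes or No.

Yes

Thu afternoon can only be covered by Dubois, so that assignment is forced.
One valid schedule: Wed evening→Dubois, Thu morning→Watson, Thu afternoon→Dubois, Thu evening→Petrov, Fri morning→Xiong.
Loads: Petrov 1/1, Dubois 2/2, Watson 1/2, Xiong 1/2 — all within limits.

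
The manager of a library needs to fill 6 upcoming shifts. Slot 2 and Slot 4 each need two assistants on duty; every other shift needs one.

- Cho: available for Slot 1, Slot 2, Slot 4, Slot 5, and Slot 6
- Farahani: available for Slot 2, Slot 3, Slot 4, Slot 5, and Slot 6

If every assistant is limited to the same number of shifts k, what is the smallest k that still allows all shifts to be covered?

With 2 assistants and 8 worker-slots to fill, someone must work at least ⌈8/2⌉ = 4 shifts, so k ≥ 4.
k = 4 works: Slot 1→Cho, Slot 2→Cho+Farahani, Slot 3→Farahani, Slot 4→Cho+Farahani, Slot 5→Cho, Slot 6→Farahani.
Loads: Cho 4, Farahani 4 — all ≤ 4.

4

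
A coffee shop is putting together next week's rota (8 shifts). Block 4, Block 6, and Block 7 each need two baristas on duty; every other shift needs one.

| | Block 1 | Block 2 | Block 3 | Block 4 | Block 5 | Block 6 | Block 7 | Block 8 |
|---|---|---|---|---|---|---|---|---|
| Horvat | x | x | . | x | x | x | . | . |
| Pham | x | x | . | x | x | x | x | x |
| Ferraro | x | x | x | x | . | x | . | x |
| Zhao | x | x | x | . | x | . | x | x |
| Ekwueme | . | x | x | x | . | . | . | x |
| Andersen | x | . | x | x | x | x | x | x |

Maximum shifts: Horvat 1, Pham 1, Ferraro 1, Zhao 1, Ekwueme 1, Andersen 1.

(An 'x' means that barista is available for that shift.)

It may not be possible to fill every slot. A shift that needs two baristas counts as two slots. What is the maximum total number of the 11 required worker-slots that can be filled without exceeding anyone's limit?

6

Total capacity across all baristas is 1+1+1+1+1+1 = 6, and 11 slots are needed, so at most 6 can be filled.
An assignment achieving 6: Block 2→Ekwueme, Block 3→Ferraro, Block 5→Horvat, Block 6→Andersen, Block 7→Pham+Zhao.
Loads: Horvat 1/1, Pham 1/1, Ferraro 1/1, Zhao 1/1, Ekwueme 1/1, Andersen 1/1.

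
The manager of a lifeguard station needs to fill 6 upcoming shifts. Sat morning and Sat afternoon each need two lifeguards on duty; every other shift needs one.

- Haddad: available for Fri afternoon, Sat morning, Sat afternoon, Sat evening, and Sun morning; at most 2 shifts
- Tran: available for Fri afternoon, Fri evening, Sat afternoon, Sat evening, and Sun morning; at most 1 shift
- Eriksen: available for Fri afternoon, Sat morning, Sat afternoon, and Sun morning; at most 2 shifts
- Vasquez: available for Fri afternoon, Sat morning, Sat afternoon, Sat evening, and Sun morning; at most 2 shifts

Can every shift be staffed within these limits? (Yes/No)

Total capacity is 2+1+2+2 = 7 but 8 worker-slots are needed — infeasible.

No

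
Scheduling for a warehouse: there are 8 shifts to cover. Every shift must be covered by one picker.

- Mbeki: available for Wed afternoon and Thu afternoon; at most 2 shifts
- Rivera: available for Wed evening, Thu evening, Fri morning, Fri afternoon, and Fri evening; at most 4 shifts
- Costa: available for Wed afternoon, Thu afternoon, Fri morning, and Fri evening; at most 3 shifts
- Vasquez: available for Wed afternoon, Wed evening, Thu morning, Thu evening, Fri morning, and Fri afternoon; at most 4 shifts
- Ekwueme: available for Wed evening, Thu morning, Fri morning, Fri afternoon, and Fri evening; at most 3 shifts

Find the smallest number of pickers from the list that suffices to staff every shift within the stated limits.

8 slots to fill and no one can take more than 4, so at least ⌈8/4⌉ = 2 pickers are needed.
No set of 2 pickers can cover every shift (each such set leaves at least one shift with no one available or exceeds a cap).
Mbeki, Rivera, and Vasquez alone can cover everything: Wed afternoon→Mbeki, Wed evening→Rivera, Thu morning→Vasquez, Thu afternoon→Mbeki, Thu evening→Rivera, Fri morning→Rivera, Fri afternoon→Vasquez, Fri evening→Rivera.

3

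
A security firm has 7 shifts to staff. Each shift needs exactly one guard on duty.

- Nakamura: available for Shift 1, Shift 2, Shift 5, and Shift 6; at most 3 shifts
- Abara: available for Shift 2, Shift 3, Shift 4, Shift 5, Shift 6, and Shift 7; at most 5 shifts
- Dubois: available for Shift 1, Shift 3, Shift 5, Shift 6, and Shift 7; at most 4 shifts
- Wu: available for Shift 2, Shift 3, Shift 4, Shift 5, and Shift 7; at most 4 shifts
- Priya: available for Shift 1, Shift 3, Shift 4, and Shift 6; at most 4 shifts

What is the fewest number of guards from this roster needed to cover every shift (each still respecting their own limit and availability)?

2

7 slots to fill and no one can take more than 5, so at least ⌈7/5⌉ = 2 guards are needed.
Nakamura and Abara alone can cover everything: Shift 1→Nakamura, Shift 2→Nakamura, Shift 3→Abara, Shift 4→Abara, Shift 5→Nakamura, Shift 6→Abara, Shift 7→Abara.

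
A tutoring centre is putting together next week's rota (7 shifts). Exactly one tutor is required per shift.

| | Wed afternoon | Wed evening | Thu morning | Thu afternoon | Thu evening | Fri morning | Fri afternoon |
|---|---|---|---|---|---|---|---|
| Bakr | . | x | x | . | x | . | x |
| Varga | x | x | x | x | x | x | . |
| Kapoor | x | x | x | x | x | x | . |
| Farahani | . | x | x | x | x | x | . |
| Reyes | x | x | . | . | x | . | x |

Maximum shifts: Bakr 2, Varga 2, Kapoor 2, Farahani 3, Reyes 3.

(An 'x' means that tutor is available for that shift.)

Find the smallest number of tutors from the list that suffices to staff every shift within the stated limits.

3

7 slots to fill and no one can take more than 3, so at least ⌈7/3⌉ = 3 tutors are needed.
Bakr, Varga, and Farahani alone can cover everything: Wed afternoon→Varga, Wed evening→Bakr, Thu morning→Farahani, Thu afternoon→Varga, Thu evening→Farahani, Fri morning→Farahani, Fri afternoon→Bakr.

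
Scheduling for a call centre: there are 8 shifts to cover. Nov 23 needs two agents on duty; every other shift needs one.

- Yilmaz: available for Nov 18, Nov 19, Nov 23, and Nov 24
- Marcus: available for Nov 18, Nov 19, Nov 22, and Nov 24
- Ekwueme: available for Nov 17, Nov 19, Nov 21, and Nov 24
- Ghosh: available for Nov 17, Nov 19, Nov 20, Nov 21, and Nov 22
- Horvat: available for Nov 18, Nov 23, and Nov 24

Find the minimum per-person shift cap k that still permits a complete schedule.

2

With 5 agents and 9 worker-slots to fill, someone must work at least ⌈9/5⌉ = 2 shifts, so k ≥ 2.
k = 2 works: Nov 17→Ekwueme, Nov 18→Yilmaz, Nov 19→Marcus, Nov 20→Ghosh, Nov 21→Ekwueme, Nov 22→Marcus, Nov 23→Yilmaz+Horvat, Nov 24→Horvat.
Loads: Yilmaz 2, Marcus 2, Ekwueme 2, Ghosh 1, Horvat 2 — all ≤ 2.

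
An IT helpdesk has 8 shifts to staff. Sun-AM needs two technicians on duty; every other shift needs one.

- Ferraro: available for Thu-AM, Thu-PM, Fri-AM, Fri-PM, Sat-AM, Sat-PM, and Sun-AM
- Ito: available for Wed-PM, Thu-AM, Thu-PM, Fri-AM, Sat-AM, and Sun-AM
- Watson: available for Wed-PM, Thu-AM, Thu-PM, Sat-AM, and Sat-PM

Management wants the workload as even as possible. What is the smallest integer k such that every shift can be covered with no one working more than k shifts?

With 3 technicians and 9 worker-slots to fill, someone must work at least ⌈9/3⌉ = 3 shifts, so k ≥ 3.
k = 3 works: Wed-PM→Ito, Thu-AM→Ito, Thu-PM→Watson, Fri-AM→Ferraro, Fri-PM→Ferraro, Sat-AM→Watson, Sat-PM→Watson, Sun-AM→Ferraro+Ito.
Loads: Ferraro 3, Ito 3, Watson 3 — all ≤ 3.

3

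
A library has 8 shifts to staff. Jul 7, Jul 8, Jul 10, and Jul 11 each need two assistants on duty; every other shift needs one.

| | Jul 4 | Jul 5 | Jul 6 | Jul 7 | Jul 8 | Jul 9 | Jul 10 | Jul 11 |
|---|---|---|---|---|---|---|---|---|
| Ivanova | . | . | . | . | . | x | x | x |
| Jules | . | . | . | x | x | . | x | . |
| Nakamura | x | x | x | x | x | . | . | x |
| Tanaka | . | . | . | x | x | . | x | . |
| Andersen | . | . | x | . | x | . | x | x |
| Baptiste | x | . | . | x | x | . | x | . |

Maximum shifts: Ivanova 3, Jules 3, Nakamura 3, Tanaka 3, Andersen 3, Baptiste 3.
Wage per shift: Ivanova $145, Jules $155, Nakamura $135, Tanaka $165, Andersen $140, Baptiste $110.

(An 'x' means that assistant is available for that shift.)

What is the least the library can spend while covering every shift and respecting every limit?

Jul 5 can only be covered by Nakamura, so that assignment is forced.
Jul 9 can only be covered by Ivanova, so that assignment is forced.
Picking the cheapest available assistant for each shift independently would cost $1540, but that ignores the shift limits.
An optimal schedule: Jul 4→Baptiste, Jul 5→Nakamura, Jul 6→Nakamura, Jul 7→Baptiste+Nakamura, Jul 8→Baptiste+Andersen, Jul 9→Ivanova, Jul 10→Andersen+Ivanova, Jul 11→Andersen+Ivanova.
Total: 110 + 135 + 135 + 110 + 135 + 110 + 140 + 145 + 140 + 145 + 140 + 145 = $1590.

$1590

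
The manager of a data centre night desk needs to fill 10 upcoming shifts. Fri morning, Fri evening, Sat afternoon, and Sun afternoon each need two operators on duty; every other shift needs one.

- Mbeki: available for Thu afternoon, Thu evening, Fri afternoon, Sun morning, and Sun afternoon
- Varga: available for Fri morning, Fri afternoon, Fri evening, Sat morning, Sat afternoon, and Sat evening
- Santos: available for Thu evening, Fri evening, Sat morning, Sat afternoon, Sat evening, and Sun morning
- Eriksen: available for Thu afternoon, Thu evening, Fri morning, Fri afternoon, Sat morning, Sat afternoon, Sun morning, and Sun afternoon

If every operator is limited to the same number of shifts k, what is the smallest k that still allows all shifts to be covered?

With 4 operators and 14 worker-slots to fill, someone must work at least ⌈14/4⌉ = 4 shifts, so k ≥ 4.
k = 4 works: Thu afternoon→Mbeki, Thu evening→Mbeki, Fri morning→Varga+Eriksen, Fri afternoon→Mbeki, Fri evening→Varga+Santos, Sat morning→Varga, Sat afternoon→Santos+Eriksen, Sat evening→Varga, Sun morning→Santos, Sun afternoon→Mbeki+Eriksen.
Loads: Mbeki 4, Varga 4, Santos 3, Eriksen 3 — all ≤ 4.

4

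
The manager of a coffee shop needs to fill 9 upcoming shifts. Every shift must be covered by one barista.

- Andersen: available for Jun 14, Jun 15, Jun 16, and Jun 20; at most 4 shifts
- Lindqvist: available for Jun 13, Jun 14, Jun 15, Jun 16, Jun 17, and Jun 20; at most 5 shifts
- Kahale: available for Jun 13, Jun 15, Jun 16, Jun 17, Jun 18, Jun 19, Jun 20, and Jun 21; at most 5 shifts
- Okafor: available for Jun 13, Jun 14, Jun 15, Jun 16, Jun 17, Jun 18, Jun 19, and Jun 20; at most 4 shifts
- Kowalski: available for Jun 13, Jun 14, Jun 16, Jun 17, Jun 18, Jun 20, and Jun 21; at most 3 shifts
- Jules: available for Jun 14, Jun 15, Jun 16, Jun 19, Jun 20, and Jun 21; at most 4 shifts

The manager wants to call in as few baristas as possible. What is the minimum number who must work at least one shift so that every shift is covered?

2

9 slots to fill and no one can take more than 5, so at least ⌈9/5⌉ = 2 baristas are needed.
Andersen and Kahale alone can cover everything: Jun 13→Kahale, Jun 14→Andersen, Jun 15→Andersen, Jun 16→Andersen, Jun 17→Kahale, Jun 18→Kahale, Jun 19→Kahale, Jun 20→Andersen, Jun 21→Kahale.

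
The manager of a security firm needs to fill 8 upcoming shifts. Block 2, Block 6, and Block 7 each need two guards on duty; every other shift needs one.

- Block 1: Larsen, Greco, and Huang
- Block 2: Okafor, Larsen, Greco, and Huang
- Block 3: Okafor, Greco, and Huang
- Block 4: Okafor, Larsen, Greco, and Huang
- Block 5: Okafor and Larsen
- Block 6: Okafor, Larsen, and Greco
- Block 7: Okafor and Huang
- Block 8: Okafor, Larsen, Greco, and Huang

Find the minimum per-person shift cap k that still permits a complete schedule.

With 4 guards and 11 worker-slots to fill, someone must work at least ⌈11/4⌉ = 3 shifts, so k ≥ 3.
k = 3 works: Block 1→Larsen, Block 2→Greco+Huang, Block 3→Okafor, Block 4→Larsen, Block 5→Okafor, Block 6→Larsen+Greco, Block 7→Okafor+Huang, Block 8→Greco.
Loads: Okafor 3, Larsen 3, Greco 3, Huang 2 — all ≤ 3.

3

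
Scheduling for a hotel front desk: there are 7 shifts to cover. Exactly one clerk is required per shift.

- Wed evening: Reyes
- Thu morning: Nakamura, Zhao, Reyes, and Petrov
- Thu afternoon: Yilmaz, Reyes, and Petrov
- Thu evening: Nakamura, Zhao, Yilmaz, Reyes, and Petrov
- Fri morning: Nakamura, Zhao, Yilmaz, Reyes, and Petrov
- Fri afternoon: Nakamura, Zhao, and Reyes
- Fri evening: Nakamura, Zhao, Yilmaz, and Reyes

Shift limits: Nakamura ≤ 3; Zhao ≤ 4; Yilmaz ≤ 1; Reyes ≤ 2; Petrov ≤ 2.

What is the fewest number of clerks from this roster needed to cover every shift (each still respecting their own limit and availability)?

3

7 slots to fill and no one can take more than 4, so at least ⌈7/4⌉ = 2 clerks are needed.
No set of 2 clerks can cover every shift (each such set leaves at least one shift with no one available or exceeds a cap).
Nakamura, Zhao, and Reyes alone can cover everything: Wed evening→Reyes, Thu morning→Nakamura, Thu afternoon→Reyes, Thu evening→Nakamura, Fri morning→Nakamura, Fri afternoon→Zhao, Fri evening→Zhao.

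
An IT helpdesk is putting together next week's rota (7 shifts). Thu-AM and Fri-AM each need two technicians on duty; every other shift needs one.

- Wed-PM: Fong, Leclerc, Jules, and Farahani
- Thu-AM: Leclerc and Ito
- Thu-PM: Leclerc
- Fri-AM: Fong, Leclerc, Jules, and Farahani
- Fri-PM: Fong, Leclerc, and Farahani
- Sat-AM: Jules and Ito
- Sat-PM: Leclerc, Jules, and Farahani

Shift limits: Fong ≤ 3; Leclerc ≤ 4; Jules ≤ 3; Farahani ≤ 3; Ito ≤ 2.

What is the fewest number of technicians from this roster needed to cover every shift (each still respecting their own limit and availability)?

3

9 slots to fill and no one can take more than 4, so at least ⌈9/4⌉ = 3 technicians are needed.
Fong, Leclerc, and Ito alone can cover everything: Wed-PM→Fong, Thu-AM→Leclerc+Ito, Thu-PM→Leclerc, Fri-AM→Fong+Leclerc, Fri-PM→Fong, Sat-AM→Ito, Sat-PM→Leclerc.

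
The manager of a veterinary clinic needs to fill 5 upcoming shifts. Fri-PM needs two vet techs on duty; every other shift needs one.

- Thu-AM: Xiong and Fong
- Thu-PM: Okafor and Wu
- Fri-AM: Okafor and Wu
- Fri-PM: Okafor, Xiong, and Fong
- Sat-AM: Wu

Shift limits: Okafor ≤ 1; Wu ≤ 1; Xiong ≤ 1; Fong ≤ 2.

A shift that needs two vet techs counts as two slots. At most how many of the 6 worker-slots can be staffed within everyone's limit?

Total capacity across all vet techs is 1+1+1+2 = 5, and 6 slots are needed, so at most 5 can be filled.
An assignment achieving 5: Thu-AM→Fong, Thu-PM→Okafor, Fri-PM→Xiong+Fong, Sat-AM→Wu.
Loads: Okafor 1/1, Wu 1/1, Xiong 1/1, Fong 2/2.

5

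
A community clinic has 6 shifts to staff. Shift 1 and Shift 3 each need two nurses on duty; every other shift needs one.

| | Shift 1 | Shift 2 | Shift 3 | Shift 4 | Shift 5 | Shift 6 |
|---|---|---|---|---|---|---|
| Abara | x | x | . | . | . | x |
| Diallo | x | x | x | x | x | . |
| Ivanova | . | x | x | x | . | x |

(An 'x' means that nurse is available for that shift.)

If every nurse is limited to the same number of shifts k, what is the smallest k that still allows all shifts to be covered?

With 3 nurses and 8 worker-slots to fill, someone must work at least ⌈8/3⌉ = 3 shifts, so k ≥ 3.
k = 3 works: Shift 1→Abara+Diallo, Shift 2→Abara, Shift 3→Diallo+Ivanova, Shift 4→Ivanova, Shift 5→Diallo, Shift 6→Abara.
Loads: Abara 3, Diallo 3, Ivanova 2 — all ≤ 3.

3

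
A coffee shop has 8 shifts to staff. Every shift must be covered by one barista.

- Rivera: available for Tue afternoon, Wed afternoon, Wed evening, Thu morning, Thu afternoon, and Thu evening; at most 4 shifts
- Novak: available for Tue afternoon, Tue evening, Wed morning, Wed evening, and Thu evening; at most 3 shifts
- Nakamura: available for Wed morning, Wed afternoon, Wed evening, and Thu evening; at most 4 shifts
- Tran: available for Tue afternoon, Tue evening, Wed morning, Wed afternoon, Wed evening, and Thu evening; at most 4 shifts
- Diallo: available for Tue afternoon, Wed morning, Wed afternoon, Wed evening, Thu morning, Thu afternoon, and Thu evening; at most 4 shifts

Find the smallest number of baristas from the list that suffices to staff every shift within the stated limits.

2

8 slots to fill and no one can take more than 4, so at least ⌈8/4⌉ = 2 baristas are needed.
Rivera and Tran alone can cover everything: Tue afternoon→Rivera, Tue evening→Tran, Wed morning→Tran, Wed afternoon→Rivera, Wed evening→Tran, Thu morning→Rivera, Thu afternoon→Rivera, Thu evening→Tran.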